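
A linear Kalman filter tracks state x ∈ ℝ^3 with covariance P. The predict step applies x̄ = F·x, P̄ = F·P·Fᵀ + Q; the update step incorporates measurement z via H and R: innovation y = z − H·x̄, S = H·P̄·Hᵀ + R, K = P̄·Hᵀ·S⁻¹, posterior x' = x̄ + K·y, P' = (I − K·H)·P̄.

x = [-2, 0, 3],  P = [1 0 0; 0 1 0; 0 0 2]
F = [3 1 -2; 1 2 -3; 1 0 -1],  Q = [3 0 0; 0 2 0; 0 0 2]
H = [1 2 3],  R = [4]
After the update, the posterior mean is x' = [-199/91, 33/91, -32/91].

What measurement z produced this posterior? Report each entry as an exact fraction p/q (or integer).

z = [-2]

x̄ = F·x = [-12, -11, -5]
P̄ = F·P·Fᵀ + Q = [21 17 7; 17 25 7; 7 7 5]
S = H·P̄·Hᵀ + R = [364]
K = P̄·Hᵀ·S⁻¹ = [19/91; 22/91; 9/91]
x' − x̄ = [893/91, 1034/91, 423/91] = K·y
y = (KᵀK)⁻¹·Kᵀ·(x' − x̄) = [47]
z = y + H·x̄ = [47] + [-49] = [-2]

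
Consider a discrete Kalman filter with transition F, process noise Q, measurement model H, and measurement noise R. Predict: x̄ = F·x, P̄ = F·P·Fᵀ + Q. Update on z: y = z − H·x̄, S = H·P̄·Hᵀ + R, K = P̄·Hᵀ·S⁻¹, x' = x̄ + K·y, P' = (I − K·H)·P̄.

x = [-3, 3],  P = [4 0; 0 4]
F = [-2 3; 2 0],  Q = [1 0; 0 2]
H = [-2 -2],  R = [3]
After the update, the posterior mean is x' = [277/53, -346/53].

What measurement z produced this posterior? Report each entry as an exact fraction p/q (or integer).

z = [3]

x̄ = F·x = [15, -6]
P̄ = F·P·Fᵀ + Q = [53 -16; -16 18]
S = H·P̄·Hᵀ + R = [159]
K = P̄·Hᵀ·S⁻¹ = [-74/159; -4/159]
x' − x̄ = [-518/53, -28/53] = K·y
y = (KᵀK)⁻¹·Kᵀ·(x' − x̄) = [21]
z = y + H·x̄ = [21] + [-18] = [3]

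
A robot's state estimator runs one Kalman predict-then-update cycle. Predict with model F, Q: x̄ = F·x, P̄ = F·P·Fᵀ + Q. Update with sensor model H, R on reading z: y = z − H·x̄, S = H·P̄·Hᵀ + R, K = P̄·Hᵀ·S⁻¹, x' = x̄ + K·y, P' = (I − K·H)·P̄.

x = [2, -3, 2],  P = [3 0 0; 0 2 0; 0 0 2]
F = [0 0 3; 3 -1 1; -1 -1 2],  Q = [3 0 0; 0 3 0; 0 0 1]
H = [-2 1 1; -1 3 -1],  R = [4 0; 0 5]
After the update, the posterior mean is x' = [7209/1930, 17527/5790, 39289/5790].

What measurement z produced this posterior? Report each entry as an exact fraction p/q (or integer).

z = [3, -2]

x̄ = F·x = [6, 11, 5]
P̄ = F·P·Fᵀ + Q = [21 6 12; 6 34 -3; 12 -3 14]
S = H·P̄·Hᵀ + R = [58 94; 94 352]
K = P̄·Hᵀ·S⁻¹ = [-1173/1930 231/1930; -1309/5790 989/2895; -643/5790 -202/2895]
x' − x̄ = [-4371/1930, -46163/5790, 10339/5790] = K·y
y = (KᵀK)⁻¹·Kᵀ·(x' − x̄) = [-1, -24]
z = y + H·x̄ = [-1, -24] + [4, 22] = [3, -2]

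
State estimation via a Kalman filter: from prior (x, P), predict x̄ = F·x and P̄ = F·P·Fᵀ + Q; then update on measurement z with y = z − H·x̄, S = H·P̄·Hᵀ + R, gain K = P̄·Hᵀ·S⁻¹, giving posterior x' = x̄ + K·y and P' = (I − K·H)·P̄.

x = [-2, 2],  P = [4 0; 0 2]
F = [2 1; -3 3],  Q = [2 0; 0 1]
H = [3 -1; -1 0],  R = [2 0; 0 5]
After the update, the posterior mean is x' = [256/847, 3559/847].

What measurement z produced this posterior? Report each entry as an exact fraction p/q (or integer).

z = [-3, 2]

x̄ = F·x = [-2, 12]
P̄ = F·P·Fᵀ + Q = [20 -18; -18 55]
S = H·P̄·Hᵀ + R = [345 -78; -78 25]
K = P̄·Hᵀ·S⁻¹ = [130/847 -272/847; -1321/2541 -764/847]
x' − x̄ = [1950/847, -6605/847] = K·y
y = (KᵀK)⁻¹·Kᵀ·(x' − x̄) = [15, 0]
z = y + H·x̄ = [15, 0] + [-18, 2] = [-3, 2]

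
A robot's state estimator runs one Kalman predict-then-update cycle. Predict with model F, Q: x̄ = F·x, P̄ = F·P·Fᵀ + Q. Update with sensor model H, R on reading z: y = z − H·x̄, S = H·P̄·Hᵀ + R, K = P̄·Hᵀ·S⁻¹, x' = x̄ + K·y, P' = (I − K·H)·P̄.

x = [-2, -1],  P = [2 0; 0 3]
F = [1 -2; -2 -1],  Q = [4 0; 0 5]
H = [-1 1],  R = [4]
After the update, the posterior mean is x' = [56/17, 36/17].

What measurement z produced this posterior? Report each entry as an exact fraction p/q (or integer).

x̄ = F·x = [0, 5]
P̄ = F·P·Fᵀ + Q = [18 2; 2 16]
S = H·P̄·Hᵀ + R = [34]
K = P̄·Hᵀ·S⁻¹ = [-8/17; 7/17]
x' − x̄ = [56/17, -49/17] = K·y
y = (KᵀK)⁻¹·Kᵀ·(x' − x̄) = [-7]
z = y + H·x̄ = [-7] + [5] = [-2]

z = [-2]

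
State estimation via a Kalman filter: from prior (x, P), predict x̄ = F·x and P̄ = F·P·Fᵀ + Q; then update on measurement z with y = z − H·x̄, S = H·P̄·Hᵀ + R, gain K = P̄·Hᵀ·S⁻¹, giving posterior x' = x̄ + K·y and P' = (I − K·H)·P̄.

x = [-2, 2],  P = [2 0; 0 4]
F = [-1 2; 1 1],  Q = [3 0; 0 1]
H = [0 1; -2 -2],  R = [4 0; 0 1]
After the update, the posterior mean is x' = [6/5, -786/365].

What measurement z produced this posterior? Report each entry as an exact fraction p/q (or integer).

z = [-2, 2]

x̄ = F·x = [6, 0]
P̄ = F·P·Fᵀ + Q = [21 6; 6 7]
S = H·P̄·Hᵀ + R = [11 -26; -26 161]
K = P̄·Hᵀ·S⁻¹ = [-2/5 -2/5; 451/1095 -104/1095]
x' − x̄ = [-24/5, -786/365] = K·y
y = (KᵀK)⁻¹·Kᵀ·(x' − x̄) = [-2, 14]
z = y + H·x̄ = [-2, 14] + [0, -12] = [-2, 2]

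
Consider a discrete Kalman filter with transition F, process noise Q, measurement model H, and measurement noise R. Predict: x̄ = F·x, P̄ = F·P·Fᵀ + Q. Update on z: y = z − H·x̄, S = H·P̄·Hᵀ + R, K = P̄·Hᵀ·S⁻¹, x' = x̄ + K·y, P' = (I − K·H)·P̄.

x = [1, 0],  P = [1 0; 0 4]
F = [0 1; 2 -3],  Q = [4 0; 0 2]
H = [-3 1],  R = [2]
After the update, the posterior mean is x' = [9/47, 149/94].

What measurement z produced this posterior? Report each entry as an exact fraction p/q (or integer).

x̄ = F·x = [0, 2]
P̄ = F·P·Fᵀ + Q = [8 -12; -12 42]
S = H·P̄·Hᵀ + R = [188]
K = P̄·Hᵀ·S⁻¹ = [-9/47; 39/94]
x' − x̄ = [9/47, -39/94] = K·y
y = (KᵀK)⁻¹·Kᵀ·(x' − x̄) = [-1]
z = y + H·x̄ = [-1] + [2] = [1]

z = [1]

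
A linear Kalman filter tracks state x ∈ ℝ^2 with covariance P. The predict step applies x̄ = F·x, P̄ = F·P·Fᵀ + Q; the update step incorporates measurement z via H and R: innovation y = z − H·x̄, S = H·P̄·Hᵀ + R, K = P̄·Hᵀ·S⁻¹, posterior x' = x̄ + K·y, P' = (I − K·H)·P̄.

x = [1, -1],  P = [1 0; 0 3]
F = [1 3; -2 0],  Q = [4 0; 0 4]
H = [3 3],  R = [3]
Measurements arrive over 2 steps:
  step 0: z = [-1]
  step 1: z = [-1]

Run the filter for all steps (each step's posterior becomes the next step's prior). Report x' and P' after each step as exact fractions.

step 0: x' = [112/109, -152/109], P' = [788/109 -758/109; -758/109 764/109]
step 1: x' = [-4108/5623, 15104/39361], P' = [15888/5623 -14956/5623; -14956/5623 111252/39361]

step 0: x̄ = F·x = [-2, -2]
step 0: P̄ = F·P·Fᵀ + Q = [32 -2; -2 8]
step 0: y = z − H·x̄ = [11]
step 0: S = H·P̄·Hᵀ + R = [327]
step 0: K = P̄·Hᵀ·S⁻¹ = [30/109; 6/109]
step 0: x' = x̄ + K·y = [112/109, -152/109]
step 0: P' = (I − K·H)·P̄ = [788/109 -758/109; -758/109 764/109]
step 1: x̄ = F·x = [-344/109, -224/109]
step 1: P̄ = F·P·Fᵀ + Q = [3552/109 2972/109; 2972/109 3588/109]
step 1: y = z − H·x̄ = [1595/109]
step 1: S = H·P̄·Hᵀ + R = [118083/109]
step 1: K = P̄·Hᵀ·S⁻¹ = [932/5623; 6560/39361]
step 1: x' = x̄ + K·y = [-4108/5623, 15104/39361]
step 1: P' = (I − K·H)·P̄ = [15888/5623 -14956/5623; -14956/5623 111252/39361]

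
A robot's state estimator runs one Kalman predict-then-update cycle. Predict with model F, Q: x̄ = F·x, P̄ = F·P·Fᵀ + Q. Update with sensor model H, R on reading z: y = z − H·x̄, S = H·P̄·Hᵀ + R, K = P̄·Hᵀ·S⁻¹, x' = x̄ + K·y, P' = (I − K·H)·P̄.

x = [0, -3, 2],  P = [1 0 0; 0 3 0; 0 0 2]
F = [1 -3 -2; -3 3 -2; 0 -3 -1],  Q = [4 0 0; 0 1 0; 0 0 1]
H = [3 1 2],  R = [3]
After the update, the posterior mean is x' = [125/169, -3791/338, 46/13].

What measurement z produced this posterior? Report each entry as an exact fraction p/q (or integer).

x̄ = F·x = [5, -13, 7]
P̄ = F·P·Fᵀ + Q = [40 -22 31; -22 45 -23; 31 -23 30]
S = H·P̄·Hᵀ + R = [676]
K = P̄·Hᵀ·S⁻¹ = [40/169; -67/676; 5/26]
x' − x̄ = [-720/169, 603/338, -45/13] = K·y
y = (KᵀK)⁻¹·Kᵀ·(x' − x̄) = [-18]
z = y + H·x̄ = [-18] + [16] = [-2]

z = [-2]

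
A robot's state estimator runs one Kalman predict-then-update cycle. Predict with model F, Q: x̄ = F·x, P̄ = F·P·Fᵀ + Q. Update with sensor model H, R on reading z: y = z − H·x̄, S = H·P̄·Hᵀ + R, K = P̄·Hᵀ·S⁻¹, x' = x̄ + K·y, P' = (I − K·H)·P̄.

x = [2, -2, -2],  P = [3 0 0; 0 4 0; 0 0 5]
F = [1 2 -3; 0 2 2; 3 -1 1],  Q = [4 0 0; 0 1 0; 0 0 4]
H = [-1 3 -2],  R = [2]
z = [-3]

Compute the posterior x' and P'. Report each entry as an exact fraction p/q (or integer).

x' = [-766/567, -59/567, 394/189]
P' = [31832/567 1984/567 -4286/189; 1984/567 6338/567 2798/189; -4286/189 2798/189 2120/63]

x̄ = F·x = [4, -8, 6]
P̄ = F·P·Fᵀ + Q = [68 -14 -14; -14 37 2; -14 2 40]
y = z − H·x̄ = [37]
S = H·P̄·Hᵀ + R = [567]
K = P̄·Hᵀ·S⁻¹ = [-82/567; 121/567; -20/189]
x' = x̄ + K·y = [-766/567, -59/567, 394/189]
P' = (I − K·H)·P̄ = [31832/567 1984/567 -4286/189; 1984/567 6338/567 2798/189; -4286/189 2798/189 2120/63]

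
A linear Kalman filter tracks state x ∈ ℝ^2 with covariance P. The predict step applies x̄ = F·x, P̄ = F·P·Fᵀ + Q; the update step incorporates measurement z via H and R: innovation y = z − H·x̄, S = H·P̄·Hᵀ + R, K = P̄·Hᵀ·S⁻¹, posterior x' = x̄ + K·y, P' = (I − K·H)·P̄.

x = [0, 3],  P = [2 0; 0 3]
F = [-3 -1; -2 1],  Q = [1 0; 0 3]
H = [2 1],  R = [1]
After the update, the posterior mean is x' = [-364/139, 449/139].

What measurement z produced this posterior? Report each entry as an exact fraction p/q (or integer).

x̄ = F·x = [-3, 3]
P̄ = F·P·Fᵀ + Q = [22 9; 9 14]
S = H·P̄·Hᵀ + R = [139]
K = P̄·Hᵀ·S⁻¹ = [53/139; 32/139]
x' − x̄ = [53/139, 32/139] = K·y
y = (KᵀK)⁻¹·Kᵀ·(x' − x̄) = [1]
z = y + H·x̄ = [1] + [-3] = [-2]

z = [-2]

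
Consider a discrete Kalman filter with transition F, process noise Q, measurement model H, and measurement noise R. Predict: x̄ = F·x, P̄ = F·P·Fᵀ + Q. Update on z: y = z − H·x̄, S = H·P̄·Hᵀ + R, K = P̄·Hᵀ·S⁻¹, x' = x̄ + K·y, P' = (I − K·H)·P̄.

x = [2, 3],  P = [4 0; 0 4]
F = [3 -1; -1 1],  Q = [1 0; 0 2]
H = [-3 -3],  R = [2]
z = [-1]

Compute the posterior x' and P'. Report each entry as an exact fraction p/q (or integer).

x' = [-306/173, 371/173]
P' = [1468/173 -1418/173; -1418/173 1406/173]

x̄ = F·x = [3, 1]
P̄ = F·P·Fᵀ + Q = [41 -16; -16 10]
y = z − H·x̄ = [11]
S = H·P̄·Hᵀ + R = [173]
K = P̄·Hᵀ·S⁻¹ = [-75/173; 18/173]
x' = x̄ + K·y = [-306/173, 371/173]
P' = (I − K·H)·P̄ = [1468/173 -1418/173; -1418/173 1406/173]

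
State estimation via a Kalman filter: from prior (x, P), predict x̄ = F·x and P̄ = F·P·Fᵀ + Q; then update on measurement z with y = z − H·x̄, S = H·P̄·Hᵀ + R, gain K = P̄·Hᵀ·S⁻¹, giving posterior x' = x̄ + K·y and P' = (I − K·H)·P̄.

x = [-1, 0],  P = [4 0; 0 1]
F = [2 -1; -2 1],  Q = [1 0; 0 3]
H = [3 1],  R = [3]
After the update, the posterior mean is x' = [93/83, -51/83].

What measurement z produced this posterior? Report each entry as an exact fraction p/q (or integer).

z = [3]

x̄ = F·x = [-2, 2]
P̄ = F·P·Fᵀ + Q = [18 -17; -17 20]
S = H·P̄·Hᵀ + R = [83]
K = P̄·Hᵀ·S⁻¹ = [37/83; -31/83]
x' − x̄ = [259/83, -217/83] = K·y
y = (KᵀK)⁻¹·Kᵀ·(x' − x̄) = [7]
z = y + H·x̄ = [7] + [-4] = [3]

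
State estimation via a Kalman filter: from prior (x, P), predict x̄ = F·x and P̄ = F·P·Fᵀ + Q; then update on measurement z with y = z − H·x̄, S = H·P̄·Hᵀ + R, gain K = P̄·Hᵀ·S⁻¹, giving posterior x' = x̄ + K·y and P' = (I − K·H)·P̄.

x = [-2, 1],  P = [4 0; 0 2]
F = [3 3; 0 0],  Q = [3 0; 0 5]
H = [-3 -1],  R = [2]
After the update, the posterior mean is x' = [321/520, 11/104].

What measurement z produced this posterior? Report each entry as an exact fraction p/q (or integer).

x̄ = F·x = [-3, 0]
P̄ = F·P·Fᵀ + Q = [57 0; 0 5]
S = H·P̄·Hᵀ + R = [520]
K = P̄·Hᵀ·S⁻¹ = [-171/520; -1/104]
x' − x̄ = [1881/520, 11/104] = K·y
y = (KᵀK)⁻¹·Kᵀ·(x' − x̄) = [-11]
z = y + H·x̄ = [-11] + [9] = [-2]

z = [-2]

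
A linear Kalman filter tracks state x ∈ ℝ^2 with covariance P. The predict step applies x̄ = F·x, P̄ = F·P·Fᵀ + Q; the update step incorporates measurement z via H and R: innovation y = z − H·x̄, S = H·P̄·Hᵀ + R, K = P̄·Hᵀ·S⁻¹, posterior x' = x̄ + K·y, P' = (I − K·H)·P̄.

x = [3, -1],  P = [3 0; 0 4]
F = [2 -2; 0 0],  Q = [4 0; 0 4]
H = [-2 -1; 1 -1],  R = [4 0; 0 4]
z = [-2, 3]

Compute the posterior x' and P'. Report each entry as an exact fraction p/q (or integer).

x' = [40/23, -21/23]
P' = [96/115 -32/115; -32/115 164/115]

x̄ = F·x = [8, 0]
P̄ = F·P·Fᵀ + Q = [32 0; 0 4]
y = z − H·x̄ = [14, -5]
S = H·P̄·Hᵀ + R = [136 -60; -60 40]
K = P̄·Hᵀ·S⁻¹ = [-8/23 32/115; -5/23 -49/115]
x' = x̄ + K·y = [40/23, -21/23]
P' = (I − K·H)·P̄ = [96/115 -32/115; -32/115 164/115]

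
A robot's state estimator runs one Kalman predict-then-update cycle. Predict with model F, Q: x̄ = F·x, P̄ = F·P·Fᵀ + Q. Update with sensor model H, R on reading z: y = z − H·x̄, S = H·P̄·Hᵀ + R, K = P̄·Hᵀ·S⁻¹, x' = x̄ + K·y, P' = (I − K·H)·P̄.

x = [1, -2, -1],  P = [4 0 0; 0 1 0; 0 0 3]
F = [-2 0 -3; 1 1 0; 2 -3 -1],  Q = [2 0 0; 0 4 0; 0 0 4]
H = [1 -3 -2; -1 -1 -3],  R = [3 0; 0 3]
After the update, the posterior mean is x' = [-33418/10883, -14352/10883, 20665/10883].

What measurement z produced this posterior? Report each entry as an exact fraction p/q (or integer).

z = [-3, -1]

x̄ = F·x = [1, -1, 9]
P̄ = F·P·Fᵀ + Q = [45 -8 -7; -8 9 5; -7 5 32]
S = H·P̄·Hᵀ + R = [393 220; 220 317]
K = P̄·Hᵀ·S⁻¹ = [29831/76181 -24548/76181; -1535/10883 516/10883; -6582/76181 -18022/76181]
x' − x̄ = [-44301/10883, -3469/10883, -77282/10883] = K·y
y = (KᵀK)⁻¹·Kᵀ·(x' − x̄) = [11, 26]
z = y + H·x̄ = [11, 26] + [-14, -27] = [-3, -1]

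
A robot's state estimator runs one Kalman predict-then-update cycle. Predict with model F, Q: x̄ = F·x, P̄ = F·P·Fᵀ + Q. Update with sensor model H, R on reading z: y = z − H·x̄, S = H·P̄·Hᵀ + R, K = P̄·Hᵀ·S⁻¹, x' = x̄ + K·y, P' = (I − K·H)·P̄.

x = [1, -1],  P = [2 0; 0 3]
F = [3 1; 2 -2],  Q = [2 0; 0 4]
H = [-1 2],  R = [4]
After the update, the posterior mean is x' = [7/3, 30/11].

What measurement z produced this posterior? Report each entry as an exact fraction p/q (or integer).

z = [3]

x̄ = F·x = [2, 4]
P̄ = F·P·Fᵀ + Q = [23 6; 6 24]
S = H·P̄·Hᵀ + R = [99]
K = P̄·Hᵀ·S⁻¹ = [-1/9; 14/33]
x' − x̄ = [1/3, -14/11] = K·y
y = (KᵀK)⁻¹·Kᵀ·(x' − x̄) = [-3]
z = y + H·x̄ = [-3] + [6] = [3]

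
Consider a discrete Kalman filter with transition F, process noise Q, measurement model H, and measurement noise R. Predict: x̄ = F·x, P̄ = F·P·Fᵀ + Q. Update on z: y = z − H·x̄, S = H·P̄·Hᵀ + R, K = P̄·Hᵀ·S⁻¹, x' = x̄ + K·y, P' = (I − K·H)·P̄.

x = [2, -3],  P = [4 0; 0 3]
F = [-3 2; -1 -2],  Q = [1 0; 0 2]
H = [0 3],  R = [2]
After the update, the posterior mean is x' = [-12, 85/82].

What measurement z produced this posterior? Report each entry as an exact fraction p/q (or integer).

z = [3]

x̄ = F·x = [-12, 4]
P̄ = F·P·Fᵀ + Q = [49 0; 0 18]
S = H·P̄·Hᵀ + R = [164]
K = P̄·Hᵀ·S⁻¹ = [0; 27/82]
x' − x̄ = [0, -243/82] = K·y
y = (KᵀK)⁻¹·Kᵀ·(x' − x̄) = [-9]
z = y + H·x̄ = [-9] + [12] = [3]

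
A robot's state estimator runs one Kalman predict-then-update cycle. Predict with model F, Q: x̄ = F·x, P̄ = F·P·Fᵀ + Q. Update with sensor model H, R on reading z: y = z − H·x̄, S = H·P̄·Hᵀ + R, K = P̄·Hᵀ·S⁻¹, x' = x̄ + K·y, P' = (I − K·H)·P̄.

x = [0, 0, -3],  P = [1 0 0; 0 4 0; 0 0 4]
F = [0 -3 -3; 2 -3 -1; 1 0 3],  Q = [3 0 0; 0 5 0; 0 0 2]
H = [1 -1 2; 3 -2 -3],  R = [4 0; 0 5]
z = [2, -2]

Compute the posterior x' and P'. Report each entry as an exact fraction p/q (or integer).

x' = [-2047/4115, -1889/2469, 2663/4115]
P' = [109236/4115 27586/823 15671/4115; 27586/823 106960/2469 11323/2469; 15671/4115 11323/2469 3881/4115]

x̄ = F·x = [9, 3, -9]
P̄ = F·P·Fᵀ + Q = [75 48 -36; 48 49 -10; -36 -10 39]
y = z − H·x̄ = [14, -50]
S = H·P̄·Hᵀ + R = [84 -249; -249 1179]
K = P̄·Hᵀ·S⁻¹ = [662/4115 967/4115; -389/2469 77/2469; 3421/12345 -1424/12345]
x' = x̄ + K·y = [-2047/4115, -1889/2469, 2663/4115]
P' = (I − K·H)·P̄ = [109236/4115 27586/823 15671/4115; 27586/823 106960/2469 11323/2469; 15671/4115 11323/2469 3881/4115]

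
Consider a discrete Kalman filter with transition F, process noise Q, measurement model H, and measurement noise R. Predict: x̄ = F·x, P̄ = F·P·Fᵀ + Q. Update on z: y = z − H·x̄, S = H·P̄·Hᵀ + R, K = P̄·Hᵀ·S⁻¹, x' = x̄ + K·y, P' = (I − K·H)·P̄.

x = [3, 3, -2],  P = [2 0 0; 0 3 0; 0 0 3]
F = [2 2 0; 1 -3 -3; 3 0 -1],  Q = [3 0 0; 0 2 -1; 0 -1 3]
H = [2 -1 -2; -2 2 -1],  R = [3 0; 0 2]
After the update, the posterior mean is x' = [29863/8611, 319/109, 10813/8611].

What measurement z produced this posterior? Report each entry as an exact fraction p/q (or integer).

x̄ = F·x = [12, 0, 11]
P̄ = F·P·Fᵀ + Q = [23 -14 12; -14 58 14; 12 14 24]
S = H·P̄·Hᵀ + R = [265 -262; -262 454]
K = P̄·Hᵀ·S⁻¹ = [-3094/25833 -6679/25833; -112/327 29/327; -11246/25833 -7628/25833]
x' − x̄ = [-73469/8611, 319/109, -83908/8611] = K·y
y = (KᵀK)⁻¹·Kᵀ·(x' − x̄) = [0, 33]
z = y + H·x̄ = [0, 33] + [2, -35] = [2, -2]

z = [2, -2]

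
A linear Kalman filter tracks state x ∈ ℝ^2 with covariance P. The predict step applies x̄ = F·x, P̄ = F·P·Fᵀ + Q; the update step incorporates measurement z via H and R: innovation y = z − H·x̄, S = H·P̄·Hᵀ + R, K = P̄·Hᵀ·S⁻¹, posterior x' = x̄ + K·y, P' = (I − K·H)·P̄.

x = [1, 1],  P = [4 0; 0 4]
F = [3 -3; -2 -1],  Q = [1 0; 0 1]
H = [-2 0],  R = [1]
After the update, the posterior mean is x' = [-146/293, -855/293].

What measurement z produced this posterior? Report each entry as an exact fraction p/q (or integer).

x̄ = F·x = [0, -3]
P̄ = F·P·Fᵀ + Q = [73 -12; -12 21]
S = H·P̄·Hᵀ + R = [293]
K = P̄·Hᵀ·S⁻¹ = [-146/293; 24/293]
x' − x̄ = [-146/293, 24/293] = K·y
y = (KᵀK)⁻¹·Kᵀ·(x' − x̄) = [1]
z = y + H·x̄ = [1] + [0] = [1]

z = [1]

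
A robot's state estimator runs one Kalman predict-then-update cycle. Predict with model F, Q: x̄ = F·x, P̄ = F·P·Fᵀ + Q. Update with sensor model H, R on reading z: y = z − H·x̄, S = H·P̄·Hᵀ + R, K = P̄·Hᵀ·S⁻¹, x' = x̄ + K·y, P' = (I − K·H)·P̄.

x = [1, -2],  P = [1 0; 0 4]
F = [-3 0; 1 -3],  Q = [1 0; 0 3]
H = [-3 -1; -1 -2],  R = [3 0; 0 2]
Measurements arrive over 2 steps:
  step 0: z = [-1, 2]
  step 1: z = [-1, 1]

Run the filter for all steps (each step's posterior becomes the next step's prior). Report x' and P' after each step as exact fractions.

step 0: x̄ = F·x = [-3, 7]
step 0: P̄ = F·P·Fᵀ + Q = [10 -3; -3 40]
step 0: y = z − H·x̄ = [-3, 13]
step 0: S = H·P̄·Hᵀ + R = [115 89; 89 160]
step 0: K = P̄·Hᵀ·S⁻¹ = [-3964/10479 1943/10479; 631/3493 -2032/3493]
step 0: x' = x̄ + K·y = [5714/10479, -3858/3493]
step 0: P' = (I − K·H)·P̄ = [5534/10479 -1570/3493; -1570/3493 2817/3493]
step 1: x̄ = F·x = [-5714/3493, 40436/10479]
step 1: P̄ = F·P·Fᵀ + Q = [20095/3493 -19664/3493; -19664/3493 141290/10479]
step 1: y = z − H·x̄ = [-3067/1497, 74209/10479]
step 1: S = H·P̄·Hᵀ + R = [51620/1497 7213/1497; 7213/1497 410435/10479]
step 1: K = P̄·Hᵀ·S⁻¹ = [-5051066/13909461 2576767/13909461; 825014/4636487 -2627258/4636487]
step 1: x' = x̄ + K·y = [1947535/4636487, -2404564/4636487]
step 1: P' = (I − K·H)·P̄ = [7091986/13909461 -2040920/4636487; -2040920/4636487 3647718/4636487]

step 0: x' = [5714/10479, -3858/3493], P' = [5534/10479 -1570/3493; -1570/3493 2817/3493]
step 1: x' = [1947535/4636487, -2404564/4636487], P' = [7091986/13909461 -2040920/4636487; -2040920/4636487 3647718/4636487]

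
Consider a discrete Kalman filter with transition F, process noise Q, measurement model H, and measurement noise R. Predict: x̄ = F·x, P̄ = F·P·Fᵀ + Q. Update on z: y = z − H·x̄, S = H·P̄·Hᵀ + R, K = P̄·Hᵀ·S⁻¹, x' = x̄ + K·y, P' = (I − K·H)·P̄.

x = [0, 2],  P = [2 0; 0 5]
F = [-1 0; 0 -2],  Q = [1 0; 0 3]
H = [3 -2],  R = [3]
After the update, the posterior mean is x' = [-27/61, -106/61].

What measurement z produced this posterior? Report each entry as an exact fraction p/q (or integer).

z = [2]

x̄ = F·x = [0, -4]
P̄ = F·P·Fᵀ + Q = [3 0; 0 23]
S = H·P̄·Hᵀ + R = [122]
K = P̄·Hᵀ·S⁻¹ = [9/122; -23/61]
x' − x̄ = [-27/61, 138/61] = K·y
y = (KᵀK)⁻¹·Kᵀ·(x' − x̄) = [-6]
z = y + H·x̄ = [-6] + [8] = [2]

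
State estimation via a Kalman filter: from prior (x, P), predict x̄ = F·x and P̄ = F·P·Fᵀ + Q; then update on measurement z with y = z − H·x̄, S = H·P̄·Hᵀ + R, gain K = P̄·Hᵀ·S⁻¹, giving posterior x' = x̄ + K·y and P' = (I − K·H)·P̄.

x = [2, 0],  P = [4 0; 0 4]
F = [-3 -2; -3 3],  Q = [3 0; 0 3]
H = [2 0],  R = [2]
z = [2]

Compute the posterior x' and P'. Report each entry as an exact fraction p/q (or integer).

x' = [104/111, -166/37]
P' = [55/111 4/37; 4/37 2679/37]

x̄ = F·x = [-6, -6]
P̄ = F·P·Fᵀ + Q = [55 12; 12 75]
y = z − H·x̄ = [14]
S = H·P̄·Hᵀ + R = [222]
K = P̄·Hᵀ·S⁻¹ = [55/111; 4/37]
x' = x̄ + K·y = [104/111, -166/37]
P' = (I − K·H)·P̄ = [55/111 4/37; 4/37 2679/37]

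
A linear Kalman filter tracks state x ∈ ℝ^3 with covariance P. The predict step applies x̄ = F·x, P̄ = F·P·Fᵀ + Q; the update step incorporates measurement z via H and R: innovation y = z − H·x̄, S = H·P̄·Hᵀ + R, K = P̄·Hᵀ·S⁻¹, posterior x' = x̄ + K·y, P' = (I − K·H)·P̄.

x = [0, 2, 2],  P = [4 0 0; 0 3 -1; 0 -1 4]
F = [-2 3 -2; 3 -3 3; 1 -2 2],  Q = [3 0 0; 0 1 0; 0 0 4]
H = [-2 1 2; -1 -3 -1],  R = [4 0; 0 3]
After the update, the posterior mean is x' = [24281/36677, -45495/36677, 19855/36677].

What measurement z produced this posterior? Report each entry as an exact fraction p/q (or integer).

x̄ = F·x = [2, 0, 0]
P̄ = F·P·Fᵀ + Q = [74 -90 -52; -90 118 66; -52 66 44]
S = H·P̄·Hᵀ + R = [1634 -1206; -1206 935]
K = P̄·Hᵀ·S⁻¹ = [-10341/36677 -3610/36677; 2035/36677 -10320/36677; 6045/36677 344/36677]
x' − x̄ = [-49073/36677, -45495/36677, 19855/36677] = K·y
y = (KᵀK)⁻¹·Kᵀ·(x' − x̄) = [3, 5]
z = y + H·x̄ = [3, 5] + [-4, -2] = [-1, 3]

z = [-1, 3]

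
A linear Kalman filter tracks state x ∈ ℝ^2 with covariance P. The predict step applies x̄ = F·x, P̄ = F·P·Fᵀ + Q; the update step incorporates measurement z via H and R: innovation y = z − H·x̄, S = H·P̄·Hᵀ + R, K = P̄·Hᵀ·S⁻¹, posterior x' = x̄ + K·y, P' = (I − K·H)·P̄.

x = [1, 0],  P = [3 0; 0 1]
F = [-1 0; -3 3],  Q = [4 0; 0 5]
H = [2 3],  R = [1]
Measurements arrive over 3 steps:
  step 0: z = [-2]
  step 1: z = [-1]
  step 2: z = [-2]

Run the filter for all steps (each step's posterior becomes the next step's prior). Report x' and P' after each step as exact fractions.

step 0: x̄ = F·x = [-1, -3]
step 0: P̄ = F·P·Fᵀ + Q = [7 9; 9 41]
step 0: y = z − H·x̄ = [9]
step 0: S = H·P̄·Hᵀ + R = [506]
step 0: K = P̄·Hᵀ·S⁻¹ = [41/506; 141/506]
step 0: x' = x̄ + K·y = [-137/506, -249/506]
step 0: P' = (I − K·H)·P̄ = [1861/506 -1227/506; -1227/506 865/506]
step 1: x̄ = F·x = [137/506, -168/253]
step 1: P̄ = F·P·Fᵀ + Q = [3885/506 4632/253; 4632/253 24575/253]
step 1: y = z − H·x̄ = [114/253]
step 1: S = H·P̄·Hᵀ + R = [284782/253]
step 1: K = P̄·Hᵀ·S⁻¹ = [17781/284782; 82989/284782]
step 1: x' = x̄ + K·y = [85117/284782, -75855/142391]
step 1: P' = (I − K·H)·P̄ = [468429/142391 -618645/284782; -618645/284782 440093/284782]
step 2: x̄ = F·x = [-85117/284782, -710481/284782]
step 2: P̄ = F·P·Fᵀ + Q = [1037993/142391 4666509/284782; 4666509/284782 24952079/284782]
step 2: y = z − H·x̄ = [1732113/284782]
step 2: S = H·P̄·Hᵀ + R = [289155545/284782]
step 2: K = P̄·Hᵀ·S⁻¹ = [18151499/289155545; 16837851/57831109]
step 2: x' = x̄ + K·y = [23977621/289155545, -41866563/57831109]
step 2: P' = (I − K·H)·P̄ = [1901847359/578311090 -125579724/57831109; -125579724/57831109 89332433/57831109]

step 0: x' = [-137/506, -249/506], P' = [1861/506 -1227/506; -1227/506 865/506]
step 1: x' = [85117/284782, -75855/142391], P' = [468429/142391 -618645/284782; -618645/284782 440093/284782]
step 2: x' = [23977621/289155545, -41866563/57831109], P' = [1901847359/578311090 -125579724/57831109; -125579724/57831109 89332433/57831109]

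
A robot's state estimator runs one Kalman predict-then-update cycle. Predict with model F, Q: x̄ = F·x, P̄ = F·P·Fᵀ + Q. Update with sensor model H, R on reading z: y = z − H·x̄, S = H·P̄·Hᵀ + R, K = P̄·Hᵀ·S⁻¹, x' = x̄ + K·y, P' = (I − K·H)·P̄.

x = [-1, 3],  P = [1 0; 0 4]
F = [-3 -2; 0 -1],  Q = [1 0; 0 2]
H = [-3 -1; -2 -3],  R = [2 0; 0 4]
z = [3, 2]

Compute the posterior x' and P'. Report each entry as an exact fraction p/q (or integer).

x̄ = F·x = [-3, -3]
P̄ = F·P·Fᵀ + Q = [26 8; 8 6]
y = z − H·x̄ = [-9, -13]
S = H·P̄·Hᵀ + R = [290 262; 262 258]
K = P̄·Hᵀ·S⁻¹ = [-569/1544 123/1544; 73/386 -125/386]
x' = x̄ + K·y = [-555/772, -95/193]
P' = (I − K·H)·P̄ = [279/772 -67/193; -67/193 128/193]

x' = [-555/772, -95/193]
P' = [279/772 -67/193; -67/193 128/193]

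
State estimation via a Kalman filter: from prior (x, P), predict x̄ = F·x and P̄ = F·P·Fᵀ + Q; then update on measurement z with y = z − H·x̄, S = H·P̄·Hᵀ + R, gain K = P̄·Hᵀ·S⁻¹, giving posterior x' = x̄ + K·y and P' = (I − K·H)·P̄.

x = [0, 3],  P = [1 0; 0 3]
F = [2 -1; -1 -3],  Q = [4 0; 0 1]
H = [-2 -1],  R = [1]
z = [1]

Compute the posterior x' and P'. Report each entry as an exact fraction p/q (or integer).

x' = [50/51, -158/51]
P' = [281/102 -533/102; -533/102 1109/102]

x̄ = F·x = [-3, -9]
P̄ = F·P·Fᵀ + Q = [11 7; 7 29]
y = z − H·x̄ = [-14]
S = H·P̄·Hᵀ + R = [102]
K = P̄·Hᵀ·S⁻¹ = [-29/102; -43/102]
x' = x̄ + K·y = [50/51, -158/51]
P' = (I − K·H)·P̄ = [281/102 -533/102; -533/102 1109/102]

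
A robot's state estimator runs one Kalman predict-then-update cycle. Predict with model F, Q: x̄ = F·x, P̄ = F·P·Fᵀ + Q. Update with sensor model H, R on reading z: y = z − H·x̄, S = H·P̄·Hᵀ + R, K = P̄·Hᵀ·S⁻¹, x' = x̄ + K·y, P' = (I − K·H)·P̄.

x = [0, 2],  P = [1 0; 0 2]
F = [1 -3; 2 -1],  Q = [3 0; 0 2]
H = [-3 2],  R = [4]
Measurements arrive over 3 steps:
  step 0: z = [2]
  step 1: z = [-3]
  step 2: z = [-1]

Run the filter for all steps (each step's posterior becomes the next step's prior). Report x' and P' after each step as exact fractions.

step 0: x̄ = F·x = [-6, -2]
step 0: P̄ = F·P·Fᵀ + Q = [22 8; 8 8]
step 0: y = z − H·x̄ = [-12]
step 0: S = H·P̄·Hᵀ + R = [138]
step 0: K = P̄·Hᵀ·S⁻¹ = [-25/69; -4/69]
step 0: x' = x̄ + K·y = [-38/23, -30/23]
step 0: P' = (I − K·H)·P̄ = [268/69 352/69; 352/69 520/69]
step 1: x̄ = F·x = [52/23, -2]
step 1: P̄ = F·P·Fᵀ + Q = [3043/69 -16/3; -16/3 14/3]
step 1: y = z − H·x̄ = [179/23]
step 1: S = H·P̄·Hᵀ + R = [33367/69]
step 1: K = P̄·Hᵀ·S⁻¹ = [-9865/33367; 1748/33367]
step 1: x' = x̄ + K·y = [-1337/33367, -53130/33367]
step 1: P' = (I − K·H)·P̄ = [61124/33367 71956/33367; 71956/33367 111430/33367]
step 2: x̄ = F·x = [158053/33367, 50456/33367]
step 2: P̄ = F·P·Fᵀ + Q = [732359/33367 -47154/33367; -47154/33367 134836/33367]
step 2: y = z − H·x̄ = [339880/33367]
step 2: S = H·P̄·Hᵀ + R = [7829891/33367]
step 2: K = P̄·Hᵀ·S⁻¹ = [-2291385/7829891; 411134/7829891]
step 2: x' = x̄ + K·y = [13748369/7829891, 16027848/7829891]
step 2: P' = (I − K·H)·P̄ = [14500732/7829891 17168328/7829891; 17168328/7829891 26574760/7829891]

step 0: x' = [-38/23, -30/23], P' = [268/69 352/69; 352/69 520/69]
step 1: x' = [-1337/33367, -53130/33367], P' = [61124/33367 71956/33367; 71956/33367 111430/33367]
step 2: x' = [13748369/7829891, 16027848/7829891], P' = [14500732/7829891 17168328/7829891; 17168328/7829891 26574760/7829891]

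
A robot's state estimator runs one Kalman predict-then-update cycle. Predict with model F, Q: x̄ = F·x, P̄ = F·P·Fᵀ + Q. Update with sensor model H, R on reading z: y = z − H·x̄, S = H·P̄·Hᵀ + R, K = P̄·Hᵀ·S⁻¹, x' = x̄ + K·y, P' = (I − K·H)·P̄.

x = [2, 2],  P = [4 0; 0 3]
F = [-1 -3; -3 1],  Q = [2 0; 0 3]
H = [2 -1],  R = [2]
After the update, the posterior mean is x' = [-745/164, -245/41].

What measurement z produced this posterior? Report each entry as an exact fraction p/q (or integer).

x̄ = F·x = [-8, -4]
P̄ = F·P·Fᵀ + Q = [33 3; 3 42]
S = H·P̄·Hᵀ + R = [164]
K = P̄·Hᵀ·S⁻¹ = [63/164; -9/41]
x' − x̄ = [567/164, -81/41] = K·y
y = (KᵀK)⁻¹·Kᵀ·(x' − x̄) = [9]
z = y + H·x̄ = [9] + [-12] = [-3]

z = [-3]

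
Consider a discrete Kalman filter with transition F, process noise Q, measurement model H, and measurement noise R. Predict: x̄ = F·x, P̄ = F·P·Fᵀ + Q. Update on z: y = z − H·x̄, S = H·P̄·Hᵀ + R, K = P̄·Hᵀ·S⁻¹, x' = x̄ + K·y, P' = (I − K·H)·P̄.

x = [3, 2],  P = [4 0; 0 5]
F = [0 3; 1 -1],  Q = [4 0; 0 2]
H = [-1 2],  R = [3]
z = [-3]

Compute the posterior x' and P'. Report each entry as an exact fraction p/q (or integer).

x̄ = F·x = [6, 1]
P̄ = F·P·Fᵀ + Q = [49 -15; -15 11]
y = z − H·x̄ = [1]
S = H·P̄·Hᵀ + R = [156]
K = P̄·Hᵀ·S⁻¹ = [-79/156; 37/156]
x' = x̄ + K·y = [857/156, 193/156]
P' = (I − K·H)·P̄ = [1403/156 583/156; 583/156 347/156]

x' = [857/156, 193/156]
P' = [1403/156 583/156; 583/156 347/156]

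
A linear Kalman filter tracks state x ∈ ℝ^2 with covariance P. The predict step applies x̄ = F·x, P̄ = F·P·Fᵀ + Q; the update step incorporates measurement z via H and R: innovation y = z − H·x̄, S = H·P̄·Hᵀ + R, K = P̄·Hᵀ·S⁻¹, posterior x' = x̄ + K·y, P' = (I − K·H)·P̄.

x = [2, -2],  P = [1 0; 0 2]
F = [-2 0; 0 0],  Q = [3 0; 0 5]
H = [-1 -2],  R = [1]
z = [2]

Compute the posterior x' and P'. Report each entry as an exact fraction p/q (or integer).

x̄ = F·x = [-4, 0]
P̄ = F·P·Fᵀ + Q = [7 0; 0 5]
y = z − H·x̄ = [-2]
S = H·P̄·Hᵀ + R = [28]
K = P̄·Hᵀ·S⁻¹ = [-1/4; -5/14]
x' = x̄ + K·y = [-7/2, 5/7]
P' = (I − K·H)·P̄ = [21/4 -5/2; -5/2 10/7]

x' = [-7/2, 5/7]
P' = [21/4 -5/2; -5/2 10/7]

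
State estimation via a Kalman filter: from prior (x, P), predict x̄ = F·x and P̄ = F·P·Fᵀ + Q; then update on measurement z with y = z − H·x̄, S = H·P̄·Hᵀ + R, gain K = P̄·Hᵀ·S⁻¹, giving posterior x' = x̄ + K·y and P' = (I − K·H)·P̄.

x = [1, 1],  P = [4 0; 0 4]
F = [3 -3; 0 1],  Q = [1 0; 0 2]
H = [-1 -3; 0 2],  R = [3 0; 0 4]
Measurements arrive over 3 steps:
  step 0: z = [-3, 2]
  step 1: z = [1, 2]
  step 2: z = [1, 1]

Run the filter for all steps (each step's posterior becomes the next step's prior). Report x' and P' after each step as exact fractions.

step 0: x̄ = F·x = [0, 1]
step 0: P̄ = F·P·Fᵀ + Q = [73 -12; -12 6]
step 0: y = z − H·x̄ = [0, 0]
step 0: S = H·P̄·Hᵀ + R = [58 -12; -12 28]
step 0: K = P̄·Hᵀ·S⁻¹ = [-331/370 -459/370; -3/185 78/185]
step 0: x' = x̄ + K·y = [0, 1]
step 0: P' = (I − K·H)·P̄ = [3747/370 -459/185; -459/185 156/185]
step 1: x̄ = F·x = [-3, 1]
step 1: P̄ = F·P·Fᵀ + Q = [10685/74 -369/37; -369/37 526/185]
step 1: y = z − H·x̄ = [1, 0]
step 1: S = H·P̄·Hᵀ + R = [41863/370 534/185; 534/185 2844/185]
step 1: K = P̄·Hᵀ·S⁻¹ = [-17495/17791 -59395/53373; 178/53373 59128/160119]
step 1: x' = x̄ + K·y = [-70868/17791, 53551/53373]
step 1: P' = (I − K·H)·P̄ = [171275/17791 -118790/53373; -118790/53373 118256/160119]
step 2: x̄ = F·x = [-266155/17791, 53551/53373]
step 2: P̄ = F·P·Fᵀ + Q = [2390262/17791 -474626/53373; -474626/53373 438494/160119]
step 2: y = z − H·x̄ = [-194813/17791, -53729/53373]
step 2: S = H·P̄·Hᵀ + R = [1932877/17791 24088/17791; 24088/17791 2394452/160119]
step 2: K = P̄·Hᵀ·S⁻¹ = [-63491396/64962047 -71511825/64962047; 108396/64962047 23783077/64962047]
step 2: x' = x̄ + K·y = [-204613082/64962047, 40050040/64962047]
step 2: P' = (I − K·H)·P̄ = [619545138/64962047 -143023650/64962047; -143023650/64962047 47566154/64962047]

step 0: x' = [0, 1], P' = [3747/370 -459/185; -459/185 156/185]
step 1: x' = [-70868/17791, 53551/53373], P' = [171275/17791 -118790/53373; -118790/53373 118256/160119]
step 2: x' = [-204613082/64962047, 40050040/64962047], P' = [619545138/64962047 -143023650/64962047; -143023650/64962047 47566154/64962047]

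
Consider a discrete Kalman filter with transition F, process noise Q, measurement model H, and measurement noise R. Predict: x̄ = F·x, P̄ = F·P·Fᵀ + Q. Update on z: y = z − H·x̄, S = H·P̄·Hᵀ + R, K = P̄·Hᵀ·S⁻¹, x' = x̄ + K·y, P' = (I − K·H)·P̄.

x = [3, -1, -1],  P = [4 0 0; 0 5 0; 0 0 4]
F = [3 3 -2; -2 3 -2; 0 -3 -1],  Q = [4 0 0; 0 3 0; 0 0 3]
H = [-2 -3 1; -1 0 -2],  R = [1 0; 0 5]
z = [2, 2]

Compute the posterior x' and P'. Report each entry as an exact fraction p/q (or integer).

x̄ = F·x = [8, -7, 4]
P̄ = F·P·Fᵀ + Q = [101 37 -37; 37 80 -37; -37 -37 52]
y = z − H·x̄ = [-7, 18]
S = H·P̄·Hᵀ + R = [1991 -124; -124 166]
K = P̄·Hᵀ·S⁻¹ = [-30724/157565 -97157/315130; -26839/157565 30143/315130; 15517/157565 -104009/315130]
x' = x̄ + K·y = [120235/31513, -128759/31513, -82888/31513]
P' = (I − K·H)·P̄ = [7698091/315130 -6313629/315130 -3606153/315130; -6313629/315130 5254131/315130 3081457/315130; -3606153/315130 3081457/315130 2063099/315130]

x' = [120235/31513, -128759/31513, -82888/31513]
P' = [7698091/315130 -6313629/315130 -3606153/315130; -6313629/315130 5254131/315130 3081457/315130; -3606153/315130 3081457/315130 2063099/315130]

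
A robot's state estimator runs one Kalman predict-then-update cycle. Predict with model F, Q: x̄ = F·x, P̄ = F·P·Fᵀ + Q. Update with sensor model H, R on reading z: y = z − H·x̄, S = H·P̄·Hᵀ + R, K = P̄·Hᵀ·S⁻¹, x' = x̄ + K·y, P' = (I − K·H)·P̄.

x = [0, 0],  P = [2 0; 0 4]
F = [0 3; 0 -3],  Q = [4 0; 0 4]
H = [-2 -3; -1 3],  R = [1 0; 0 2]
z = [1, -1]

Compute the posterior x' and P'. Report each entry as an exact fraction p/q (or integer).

x̄ = F·x = [0, 0]
P̄ = F·P·Fᵀ + Q = [40 -36; -36 40]
y = z − H·x̄ = [1, -1]
S = H·P̄·Hᵀ + R = [89 -172; -172 618]
K = P̄·Hᵀ·S⁻¹ = [-4076/12709 -4178/12709; -1416/12709 2814/12709]
x' = x̄ + K·y = [102/12709, -4230/12709]
P' = (I − K·H)·P̄ = [4144/12709 -1404/12709; -1404/12709 1408/12709]

x' = [102/12709, -4230/12709]
P' = [4144/12709 -1404/12709; -1404/12709 1408/12709]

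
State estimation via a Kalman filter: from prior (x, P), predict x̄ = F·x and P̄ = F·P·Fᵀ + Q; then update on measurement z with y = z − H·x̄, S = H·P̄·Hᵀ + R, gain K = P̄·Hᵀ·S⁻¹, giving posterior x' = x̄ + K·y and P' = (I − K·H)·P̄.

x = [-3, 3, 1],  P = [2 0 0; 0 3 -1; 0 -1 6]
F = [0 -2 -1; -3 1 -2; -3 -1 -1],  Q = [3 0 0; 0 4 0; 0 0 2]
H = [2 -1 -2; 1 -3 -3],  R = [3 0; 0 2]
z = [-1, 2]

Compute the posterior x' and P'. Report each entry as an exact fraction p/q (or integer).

x̄ = F·x = [-7, 10, 5]
P̄ = F·P·Fᵀ + Q = [17 3 9; 3 53 26; 9 26 27]
y = z − H·x̄ = [33, 54]
S = H·P̄·Hᵀ + R = [252 496; 496 1135]
K = P̄·Hᵀ·S⁻¹ = [24179/40004 -2809/10001; 27/292 -18/73; 2015/20002 -1762/10001]
x' = x̄ + K·y = [-88865/40004, -77/292, -23791/20002]
P' = (I − K·H)·P̄ = [152257/40004 -843/292 86867/20002; -843/292 1301/292 -767/146; 86867/20002 -767/146 68192/10001]

x' = [-88865/40004, -77/292, -23791/20002]
P' = [152257/40004 -843/292 86867/20002; -843/292 1301/292 -767/146; 86867/20002 -767/146 68192/10001]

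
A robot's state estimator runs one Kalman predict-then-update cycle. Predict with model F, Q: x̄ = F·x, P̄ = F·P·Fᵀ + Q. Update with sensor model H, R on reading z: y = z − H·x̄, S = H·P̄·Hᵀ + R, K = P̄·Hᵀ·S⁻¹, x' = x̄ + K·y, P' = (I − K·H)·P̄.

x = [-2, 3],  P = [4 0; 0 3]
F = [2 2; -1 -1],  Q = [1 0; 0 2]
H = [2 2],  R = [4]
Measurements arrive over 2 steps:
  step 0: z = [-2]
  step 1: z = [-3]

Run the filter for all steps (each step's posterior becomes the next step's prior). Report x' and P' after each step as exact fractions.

step 0: x̄ = F·x = [2, -1]
step 0: P̄ = F·P·Fᵀ + Q = [29 -14; -14 9]
step 0: y = z − H·x̄ = [-4]
step 0: S = H·P̄·Hᵀ + R = [44]
step 0: K = P̄·Hᵀ·S⁻¹ = [15/22; -5/22]
step 0: x' = x̄ + K·y = [-8/11, -1/11]
step 0: P' = (I − K·H)·P̄ = [94/11 -79/11; -79/11 74/11]
step 1: x̄ = F·x = [-18/11, 9/11]
step 1: P̄ = F·P·Fᵀ + Q = [51/11 -20/11; -20/11 32/11]
step 1: y = z − H·x̄ = [-15/11]
step 1: S = H·P̄·Hᵀ + R = [216/11]
step 1: K = P̄·Hᵀ·S⁻¹ = [31/108; 1/9]
step 1: x' = x̄ + K·y = [-73/36, 2/3]
step 1: P' = (I − K·H)·P̄ = [163/54 -22/9; -22/9 8/3]

step 0: x' = [-8/11, -1/11], P' = [94/11 -79/11; -79/11 74/11]
step 1: x' = [-73/36, 2/3], P' = [163/54 -22/9; -22/9 8/3]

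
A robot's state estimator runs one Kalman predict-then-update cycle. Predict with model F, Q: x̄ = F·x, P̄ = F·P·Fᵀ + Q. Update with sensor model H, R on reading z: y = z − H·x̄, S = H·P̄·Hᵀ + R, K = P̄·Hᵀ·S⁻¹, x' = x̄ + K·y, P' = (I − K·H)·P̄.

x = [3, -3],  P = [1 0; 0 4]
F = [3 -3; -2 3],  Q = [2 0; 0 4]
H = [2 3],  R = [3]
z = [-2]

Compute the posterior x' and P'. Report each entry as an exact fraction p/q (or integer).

x' = [1270/83, -909/83]
P' = [2877/83 -1950/83; -1950/83 1348/83]

x̄ = F·x = [18, -15]
P̄ = F·P·Fᵀ + Q = [47 -42; -42 44]
y = z − H·x̄ = [7]
S = H·P̄·Hᵀ + R = [83]
K = P̄·Hᵀ·S⁻¹ = [-32/83; 48/83]
x' = x̄ + K·y = [1270/83, -909/83]
P' = (I − K·H)·P̄ = [2877/83 -1950/83; -1950/83 1348/83]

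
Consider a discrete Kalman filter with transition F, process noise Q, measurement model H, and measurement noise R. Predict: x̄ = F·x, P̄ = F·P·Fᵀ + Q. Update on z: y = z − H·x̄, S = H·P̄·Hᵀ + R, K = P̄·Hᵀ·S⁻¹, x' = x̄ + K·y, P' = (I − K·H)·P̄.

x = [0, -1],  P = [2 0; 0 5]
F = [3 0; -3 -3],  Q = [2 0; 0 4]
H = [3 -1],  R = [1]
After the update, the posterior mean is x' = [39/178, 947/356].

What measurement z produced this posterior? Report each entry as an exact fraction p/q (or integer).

x̄ = F·x = [0, 3]
P̄ = F·P·Fᵀ + Q = [20 -18; -18 67]
S = H·P̄·Hᵀ + R = [356]
K = P̄·Hᵀ·S⁻¹ = [39/178; -121/356]
x' − x̄ = [39/178, -121/356] = K·y
y = (KᵀK)⁻¹·Kᵀ·(x' − x̄) = [1]
z = y + H·x̄ = [1] + [-3] = [-2]

z = [-2]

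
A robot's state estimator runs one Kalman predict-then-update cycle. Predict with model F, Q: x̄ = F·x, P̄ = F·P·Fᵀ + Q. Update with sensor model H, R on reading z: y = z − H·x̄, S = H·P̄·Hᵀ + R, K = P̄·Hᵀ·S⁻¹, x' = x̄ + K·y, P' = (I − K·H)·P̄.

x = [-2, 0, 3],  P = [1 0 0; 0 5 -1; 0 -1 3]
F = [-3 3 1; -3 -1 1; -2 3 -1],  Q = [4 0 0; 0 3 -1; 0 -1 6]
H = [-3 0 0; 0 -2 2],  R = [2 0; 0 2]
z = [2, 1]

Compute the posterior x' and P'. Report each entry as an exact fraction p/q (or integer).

x̄ = F·x = [9, 9, 1]
P̄ = F·P·Fᵀ + Q = [55 -5 48; -5 22 -17; 48 -17 64]
y = z − H·x̄ = [29, 17]
S = H·P̄·Hᵀ + R = [497 -318; -318 482]
K = P̄·Hᵀ·S⁻¹ = [-22911/69215 106/69215; -8787/69215 -16998/69215; -8946/69215 17361/69215]
x' = x̄ + K·y = [-39682/69215, 79146/69215, 104918/69215]
P' = (I − K·H)·P̄ = [15274/69215 5858/69215 5964/69215; 5858/69215 328691/69215 311693/69215; 5964/69215 311693/69215 329054/69215]

x' = [-39682/69215, 79146/69215, 104918/69215]
P' = [15274/69215 5858/69215 5964/69215; 5858/69215 328691/69215 311693/69215; 5964/69215 311693/69215 329054/69215]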